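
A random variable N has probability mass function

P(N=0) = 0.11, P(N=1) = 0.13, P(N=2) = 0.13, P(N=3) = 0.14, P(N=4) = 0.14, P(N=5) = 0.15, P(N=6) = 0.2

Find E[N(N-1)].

11.78

E[N(N-1)] = Σ n(n-1)·P(N=n)
 = 0·0.11 + 0·0.13 + 2·0.13 + 6·0.14 + 12·0.14 + 20·0.15 + 30·0.2
 = 0 + 0 + 0.26 + 0.84 + 1.68 + 3 + 6
 = 11.78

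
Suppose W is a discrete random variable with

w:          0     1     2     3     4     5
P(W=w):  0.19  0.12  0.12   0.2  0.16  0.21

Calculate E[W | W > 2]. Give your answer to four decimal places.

P(W > 2) = 0.2 + 0.16 + 0.21 = 0.57.
E[W | W > 2] = [3·0.2 + 4·0.16 + 5·0.21] / 0.57
 = 2.29 / 0.57
 = 229/57

4.0175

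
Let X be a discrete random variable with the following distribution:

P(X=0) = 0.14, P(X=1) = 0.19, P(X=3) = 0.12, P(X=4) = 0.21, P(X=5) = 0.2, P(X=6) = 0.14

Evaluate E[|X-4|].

1.73

E[|X-4|] = Σ |x-4|·P(X=x)
 = 4·0.14 + 3·0.19 + 1·0.12 + 0·0.21 + 1·0.2 + 2·0.14
 = 0.56 + 0.57 + 0.12 + 0 + 0.2 + 0.28
 = 1.73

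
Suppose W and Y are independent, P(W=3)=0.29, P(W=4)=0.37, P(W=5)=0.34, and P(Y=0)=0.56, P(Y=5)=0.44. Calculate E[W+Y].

E[W+Y] = Σ_w Σ_y (w+y) · P(W=w)P(Y=y)
 = 3·0.1624 + 8·0.1276 + 4·0.2072 + 9·0.1628 + 5·0.1904 + 10·0.1496
 = 0.4872 + 1.0208 + 0.8288 + 1.4652 + 0.952 + 1.496
 = 6.25

6.25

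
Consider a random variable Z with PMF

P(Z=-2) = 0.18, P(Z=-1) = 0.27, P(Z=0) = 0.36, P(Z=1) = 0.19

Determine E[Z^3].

E[Z^3] = Σ z^3·P(Z=z)
 = (-8)·0.18 + (-1)·0.27 + 0·0.36 + 1·0.19
 = (-1.44) + (-0.27) + 0 + 0.19
 = -1.52

-1.52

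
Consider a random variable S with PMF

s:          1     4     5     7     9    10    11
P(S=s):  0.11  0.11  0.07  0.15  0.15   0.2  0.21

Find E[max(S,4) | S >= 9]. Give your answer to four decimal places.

10.1071

P(S >= 9) = 0.15 + 0.2 + 0.21 = 0.56.
E[max(S,4) | S >= 9] = [9·0.15 + 10·0.2 + 11·0.21] / 0.56
 = 5.66 / 0.56
 = 283/28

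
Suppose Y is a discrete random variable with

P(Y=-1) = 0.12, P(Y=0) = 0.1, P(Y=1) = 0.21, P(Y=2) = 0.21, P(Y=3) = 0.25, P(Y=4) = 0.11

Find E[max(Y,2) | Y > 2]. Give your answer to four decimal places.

P(Y > 2) = 0.25 + 0.11 = 0.36.
E[max(Y,2) | Y > 2] = [3·0.25 + 4·0.11] / 0.36
 = 1.19 / 0.36
 = 119/36

3.3056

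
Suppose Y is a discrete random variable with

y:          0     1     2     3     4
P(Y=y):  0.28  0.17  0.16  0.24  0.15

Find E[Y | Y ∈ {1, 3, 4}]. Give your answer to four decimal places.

2.6607

P(Y ∈ {1, 3, 4}) = 0.17 + 0.24 + 0.15 = 0.56.
E[Y | Y ∈ {1, 3, 4}] = [1·0.17 + 3·0.24 + 4·0.15] / 0.56
 = 1.49 / 0.56
 = 149/56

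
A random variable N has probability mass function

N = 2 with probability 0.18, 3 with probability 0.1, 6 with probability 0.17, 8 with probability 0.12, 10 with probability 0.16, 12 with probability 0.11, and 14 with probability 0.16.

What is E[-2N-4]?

E[-2N-4] = Σ (-2n-4)·P(N=n)
 = (-8)·0.18 + (-10)·0.1 + (-16)·0.17 + (-20)·0.12 + (-24)·0.16 + (-28)·0.11 + (-32)·0.16
 = (-1.44) + (-1) + (-2.72) + (-2.4) + (-3.84) + (-3.08) + (-5.12)
 = -19.6

-19.6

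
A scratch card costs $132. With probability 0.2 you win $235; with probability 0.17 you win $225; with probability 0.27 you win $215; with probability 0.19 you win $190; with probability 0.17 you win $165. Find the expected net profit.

75.45

E[payout] = 235·0.2 + 225·0.17 + 215·0.27 + 190·0.19 + 165·0.17
 = 47 + 38.25 + 58.05 + 36.1 + 28.05
 = 207.45
Net = 207.45 - 132 = 75.45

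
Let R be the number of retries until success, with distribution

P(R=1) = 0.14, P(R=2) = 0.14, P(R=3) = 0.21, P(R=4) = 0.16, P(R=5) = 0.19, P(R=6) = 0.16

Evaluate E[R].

3.6

E[R] = Σ r·P(R=r)
 = 1·0.14 + 2·0.14 + 3·0.21 + 4·0.16 + 5·0.19 + 6·0.16
 = 0.14 + 0.28 + 0.63 + 0.64 + 0.95 + 0.96
 = 3.6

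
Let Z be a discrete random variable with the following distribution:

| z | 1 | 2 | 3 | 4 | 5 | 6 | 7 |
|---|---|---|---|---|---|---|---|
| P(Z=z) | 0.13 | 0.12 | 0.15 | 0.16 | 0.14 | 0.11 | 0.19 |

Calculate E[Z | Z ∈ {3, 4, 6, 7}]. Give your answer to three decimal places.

5.049

P(Z ∈ {3, 4, 6, 7}) = 0.15 + 0.16 + 0.11 + 0.19 = 0.61.
E[Z | Z ∈ {3, 4, 6, 7}] = [3·0.15 + 4·0.16 + 6·0.11 + 7·0.19] / 0.61
 = 3.08 / 0.61
 = 308/61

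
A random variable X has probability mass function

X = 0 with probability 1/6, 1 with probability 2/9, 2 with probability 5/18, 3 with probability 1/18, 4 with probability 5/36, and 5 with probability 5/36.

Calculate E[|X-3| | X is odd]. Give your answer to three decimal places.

P(X is odd) = 2/9 + 1/18 + 5/36 = 5/12.
E[|X-3| | X is odd] = [2·2/9 + 0·1/18 + 2·5/36] / (5/12)
 = 13/18 / (5/12)
 = 26/15

1.733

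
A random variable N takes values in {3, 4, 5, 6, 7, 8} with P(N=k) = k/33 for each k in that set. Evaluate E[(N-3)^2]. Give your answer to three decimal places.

E[(N-3)^2] = Σ (n-3)^2·P(N=n)
 = 0·1/11 + 1·4/33 + 4·5/33 + 9·2/11 + 16·7/33 + 25·8/33
 = 0 + 4/33 + 20/33 + 18/11 + 112/33 + 200/33
 = 130/11

11.818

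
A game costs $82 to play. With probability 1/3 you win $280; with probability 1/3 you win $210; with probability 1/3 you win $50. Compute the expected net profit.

E[payout] = 280·1/3 + 210·1/3 + 50·1/3
 = 280/3 + 70 + 50/3
 = 180
Net = 180 - 82 = 98

98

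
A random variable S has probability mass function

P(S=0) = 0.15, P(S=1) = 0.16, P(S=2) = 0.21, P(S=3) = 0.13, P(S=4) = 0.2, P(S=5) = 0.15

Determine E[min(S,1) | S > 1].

1

P(S > 1) = 0.21 + 0.13 + 0.2 + 0.15 = 0.69.
E[min(S,1) | S > 1] = [1·0.21 + 1·0.13 + 1·0.2 + 1·0.15] / 0.69
 = 0.69 / 0.69
 = 1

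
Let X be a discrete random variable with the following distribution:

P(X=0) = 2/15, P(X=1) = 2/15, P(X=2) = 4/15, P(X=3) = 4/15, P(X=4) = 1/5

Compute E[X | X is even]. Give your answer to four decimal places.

P(X is even) = 2/15 + 4/15 + 1/5 = 3/5.
E[X | X is even] = [0·2/15 + 2·4/15 + 4·1/5] / (3/5)
 = 4/3 / (3/5)
 = 20/9

2.2222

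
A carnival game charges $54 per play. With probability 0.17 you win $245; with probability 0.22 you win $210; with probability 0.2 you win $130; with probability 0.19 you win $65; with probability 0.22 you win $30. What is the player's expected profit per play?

E[payout] = 245·0.17 + 210·0.22 + 130·0.2 + 65·0.19 + 30·0.22
 = 41.65 + 46.2 + 26 + 12.35 + 6.6
 = 132.8
Net = 132.8 - 54 = 78.8

78.8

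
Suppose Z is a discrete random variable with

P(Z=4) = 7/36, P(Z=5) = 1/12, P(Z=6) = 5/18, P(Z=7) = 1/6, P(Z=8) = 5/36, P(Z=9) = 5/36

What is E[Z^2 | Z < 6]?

18.7

P(Z < 6) = 7/36 + 1/12 = 5/18.
E[Z^2 | Z < 6] = [16·7/36 + 25·1/12] / (5/18)
 = 187/36 / (5/18)
 = 187/10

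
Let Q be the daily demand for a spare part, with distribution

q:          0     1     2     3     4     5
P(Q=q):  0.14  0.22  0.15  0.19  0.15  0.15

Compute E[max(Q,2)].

2.94

E[max(Q,2)] = Σ max(q,2)·P(Q=q)
 = 2·0.14 + 2·0.22 + 2·0.15 + 3·0.19 + 4·0.15 + 5·0.15
 = 0.28 + 0.44 + 0.3 + 0.57 + 0.6 + 0.75
 = 2.94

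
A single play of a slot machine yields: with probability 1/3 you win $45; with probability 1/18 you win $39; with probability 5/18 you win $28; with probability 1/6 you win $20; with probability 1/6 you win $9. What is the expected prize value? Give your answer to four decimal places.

29.7778

E[payout] = 45·1/3 + 39·1/18 + 28·5/18 + 20·1/6 + 9·1/6
 = 15 + 13/6 + 70/9 + 10/3 + 3/2
 = 268/9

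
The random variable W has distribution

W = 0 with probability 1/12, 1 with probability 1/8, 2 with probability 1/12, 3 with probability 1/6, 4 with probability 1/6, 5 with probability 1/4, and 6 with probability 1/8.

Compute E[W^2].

E[W^2] = Σ w^2·P(W=w)
 = 0·1/12 + 1·1/8 + 4·1/12 + 9·1/6 + 16·1/6 + 25·1/4 + 36·1/8
 = 0 + 1/8 + 1/3 + 3/2 + 8/3 + 25/4 + 9/2
 = 123/8

15.375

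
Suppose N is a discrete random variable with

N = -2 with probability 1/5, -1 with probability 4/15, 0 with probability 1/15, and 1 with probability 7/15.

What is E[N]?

-0.2

E[N] = Σ n·P(N=n)
 = (-2)·1/5 + (-1)·4/15 + 0·1/15 + 1·7/15
 = (-2/5) + (-4/15) + 0 + 7/15
 = -1/5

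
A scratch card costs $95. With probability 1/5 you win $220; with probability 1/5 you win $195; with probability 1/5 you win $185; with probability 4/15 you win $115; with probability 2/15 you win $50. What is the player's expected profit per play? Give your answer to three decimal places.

E[payout] = 220·1/5 + 195·1/5 + 185·1/5 + 115·4/15 + 50·2/15
 = 44 + 39 + 37 + 92/3 + 20/3
 = 472/3
Net = 472/3 - 95 = 187/3

62.333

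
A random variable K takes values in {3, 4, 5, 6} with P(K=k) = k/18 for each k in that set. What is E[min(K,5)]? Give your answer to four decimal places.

E[min(K,5)] = Σ min(k,5)·P(K=k)
 = 3·1/6 + 4·2/9 + 5·5/18 + 5·1/3
 = 1/2 + 8/9 + 25/18 + 5/3
 = 40/9

4.4444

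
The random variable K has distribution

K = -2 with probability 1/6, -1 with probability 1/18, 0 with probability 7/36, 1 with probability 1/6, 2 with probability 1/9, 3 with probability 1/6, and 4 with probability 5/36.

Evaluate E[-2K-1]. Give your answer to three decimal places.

-3.111

E[-2K-1] = Σ (-2k-1)·P(K=k)
 = 3·1/6 + 1·1/18 + (-1)·7/36 + (-3)·1/6 + (-5)·1/9 + (-7)·1/6 + (-9)·5/36
 = 1/2 + 1/18 + (-7/36) + (-1/2) + (-5/9) + (-7/6) + (-5/4)
 = -28/9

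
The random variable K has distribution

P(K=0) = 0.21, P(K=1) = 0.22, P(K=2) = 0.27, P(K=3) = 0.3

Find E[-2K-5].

E[-2K-5] = Σ (-2k-5)·P(K=k)
 = (-5)·0.21 + (-7)·0.22 + (-9)·0.27 + (-11)·0.3
 = (-1.05) + (-1.54) + (-2.43) + (-3.3)
 = -8.32

-8.32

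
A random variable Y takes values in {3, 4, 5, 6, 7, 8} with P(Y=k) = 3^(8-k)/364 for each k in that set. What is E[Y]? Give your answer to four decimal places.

E[Y] = Σ y·P(Y=y)
 = 3·243/364 + 4·81/364 + 5·27/364 + 6·9/364 + 7·3/364 + 8·1/364
 = 729/364 + 81/91 + 135/364 + 27/182 + 3/52 + 2/91
 = 1271/364

3.4918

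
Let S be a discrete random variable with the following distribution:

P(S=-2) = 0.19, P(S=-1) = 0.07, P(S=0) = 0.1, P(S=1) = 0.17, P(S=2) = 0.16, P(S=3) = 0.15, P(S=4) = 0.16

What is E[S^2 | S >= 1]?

P(S >= 1) = 0.17 + 0.16 + 0.15 + 0.16 = 0.64.
E[S^2 | S >= 1] = [1·0.17 + 4·0.16 + 9·0.15 + 16·0.16] / 0.64
 = 4.72 / 0.64
 = 59/8

7.375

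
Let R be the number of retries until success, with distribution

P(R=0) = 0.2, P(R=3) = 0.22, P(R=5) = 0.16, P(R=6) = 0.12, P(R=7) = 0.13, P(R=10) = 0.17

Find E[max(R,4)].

5.81

E[max(R,4)] = Σ max(r,4)·P(R=r)
 = 4·0.2 + 4·0.22 + 5·0.16 + 6·0.12 + 7·0.13 + 10·0.17
 = 0.8 + 0.88 + 0.8 + 0.72 + 0.91 + 1.7
 = 5.81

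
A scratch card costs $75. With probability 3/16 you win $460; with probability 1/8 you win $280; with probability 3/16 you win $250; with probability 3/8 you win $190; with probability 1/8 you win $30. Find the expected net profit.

168.125

E[payout] = 460·3/16 + 280·1/8 + 250·3/16 + 190·3/8 + 30·1/8
 = 345/4 + 35 + 375/8 + 285/4 + 15/4
 = 1945/8
Net = 1945/8 - 75 = 1345/8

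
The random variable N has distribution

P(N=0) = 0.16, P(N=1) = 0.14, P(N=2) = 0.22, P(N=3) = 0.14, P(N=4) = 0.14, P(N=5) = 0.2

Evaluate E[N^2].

E[N^2] = Σ n^2·P(N=n)
 = 0·0.16 + 1·0.14 + 4·0.22 + 9·0.14 + 16·0.14 + 25·0.2
 = 0 + 0.14 + 0.88 + 1.26 + 2.24 + 5
 = 9.52

9.52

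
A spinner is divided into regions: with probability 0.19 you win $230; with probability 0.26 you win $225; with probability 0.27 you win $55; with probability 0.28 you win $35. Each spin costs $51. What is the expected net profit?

75.85

E[payout] = 230·0.19 + 225·0.26 + 55·0.27 + 35·0.28
 = 43.7 + 58.5 + 14.85 + 9.8
 = 126.85
Net = 126.85 - 51 = 75.85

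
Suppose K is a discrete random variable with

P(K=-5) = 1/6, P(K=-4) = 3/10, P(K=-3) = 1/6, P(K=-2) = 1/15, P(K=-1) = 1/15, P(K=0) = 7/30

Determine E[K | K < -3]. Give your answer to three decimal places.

-4.357

P(K < -3) = 1/6 + 3/10 = 7/15.
E[K | K < -3] = [(-5)·1/6 + (-4)·3/10] / (7/15)
 = -61/30 / (7/15)
 = -61/14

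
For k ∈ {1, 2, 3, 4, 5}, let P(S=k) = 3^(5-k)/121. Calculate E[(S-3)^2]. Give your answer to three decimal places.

E[(S-3)^2] = Σ (s-3)^2·P(S=s)
 = 4·81/121 + 1·27/121 + 0·9/121 + 1·3/121 + 4·1/121
 = 324/121 + 27/121 + 0 + 3/121 + 4/121
 = 358/121

2.959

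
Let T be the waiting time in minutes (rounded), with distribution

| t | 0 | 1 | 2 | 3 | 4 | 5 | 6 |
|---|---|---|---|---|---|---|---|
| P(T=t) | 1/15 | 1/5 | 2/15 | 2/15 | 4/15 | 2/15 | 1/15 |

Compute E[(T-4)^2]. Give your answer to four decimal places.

3.9333

E[(T-4)^2] = Σ (t-4)^2·P(T=t)
 = 16·1/15 + 9·1/5 + 4·2/15 + 1·2/15 + 0·4/15 + 1·2/15 + 4·1/15
 = 16/15 + 9/5 + 8/15 + 2/15 + 0 + 2/15 + 4/15
 = 59/15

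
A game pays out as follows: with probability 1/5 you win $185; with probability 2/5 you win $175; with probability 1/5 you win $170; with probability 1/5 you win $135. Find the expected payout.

168

E[payout] = 185·1/5 + 175·2/5 + 170·1/5 + 135·1/5
 = 37 + 70 + 34 + 27
 = 168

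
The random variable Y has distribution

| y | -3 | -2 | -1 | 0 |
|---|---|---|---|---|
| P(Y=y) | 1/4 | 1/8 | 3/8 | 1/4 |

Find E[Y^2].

3.125

E[Y^2] = Σ y^2·P(Y=y)
 = 9·1/4 + 4·1/8 + 1·3/8 + 0·1/4
 = 9/4 + 1/2 + 3/8 + 0
 = 25/8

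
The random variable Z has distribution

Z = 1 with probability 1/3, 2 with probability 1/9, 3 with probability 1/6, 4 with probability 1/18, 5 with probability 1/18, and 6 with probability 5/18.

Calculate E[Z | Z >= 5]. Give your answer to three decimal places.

P(Z >= 5) = 1/18 + 5/18 = 1/3.
E[Z | Z >= 5] = [5·1/18 + 6·5/18] / (1/3)
 = 35/18 / (1/3)
 = 35/6

5.833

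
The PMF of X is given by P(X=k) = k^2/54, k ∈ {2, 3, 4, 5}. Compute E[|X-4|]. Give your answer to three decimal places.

0.778

E[|X-4|] = Σ |x-4|·P(X=x)
 = 2·2/27 + 1·1/6 + 0·8/27 + 1·25/54
 = 4/27 + 1/6 + 0 + 25/54
 = 7/9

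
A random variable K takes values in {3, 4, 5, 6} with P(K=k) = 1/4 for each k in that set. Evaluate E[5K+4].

26.5

E[5K+4] = Σ (5k+4)·P(K=k)
 = 19·1/4 + 24·1/4 + 29·1/4 + 34·1/4
 = 19/4 + 6 + 29/4 + 17/2
 = 53/2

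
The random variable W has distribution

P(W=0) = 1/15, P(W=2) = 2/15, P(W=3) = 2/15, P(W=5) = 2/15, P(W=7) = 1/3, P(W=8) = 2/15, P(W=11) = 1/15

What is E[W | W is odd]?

P(W is odd) = 2/15 + 2/15 + 1/3 + 1/15 = 2/3.
E[W | W is odd] = [3·2/15 + 5·2/15 + 7·1/3 + 11·1/15] / (2/3)
 = 62/15 / (2/3)
 = 31/5

6.2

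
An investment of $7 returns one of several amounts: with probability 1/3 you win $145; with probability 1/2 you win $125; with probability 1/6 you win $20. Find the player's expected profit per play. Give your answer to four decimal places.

E[payout] = 145·1/3 + 125·1/2 + 20·1/6
 = 145/3 + 125/2 + 10/3
 = 685/6
Net = 685/6 - 7 = 643/6

107.1667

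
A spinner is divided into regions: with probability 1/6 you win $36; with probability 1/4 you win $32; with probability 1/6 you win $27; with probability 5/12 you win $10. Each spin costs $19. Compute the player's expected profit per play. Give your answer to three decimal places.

E[payout] = 36·1/6 + 32·1/4 + 27·1/6 + 10·5/12
 = 6 + 8 + 9/2 + 25/6
 = 68/3
Net = 68/3 - 19 = 11/3

3.667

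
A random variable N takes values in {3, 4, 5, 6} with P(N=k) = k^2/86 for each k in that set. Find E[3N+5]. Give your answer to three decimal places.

20.070

E[3N+5] = Σ (3n+5)·P(N=n)
 = 14·9/86 + 17·8/43 + 20·25/86 + 23·18/43
 = 63/43 + 136/43 + 250/43 + 414/43
 = 863/43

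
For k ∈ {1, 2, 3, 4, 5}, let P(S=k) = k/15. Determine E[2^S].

E[2^S] = Σ 2^s·P(S=s)
 = 2·1/15 + 4·2/15 + 8·1/5 + 16·4/15 + 32·1/3
 = 2/15 + 8/15 + 8/5 + 64/15 + 32/3
 = 86/5

17.2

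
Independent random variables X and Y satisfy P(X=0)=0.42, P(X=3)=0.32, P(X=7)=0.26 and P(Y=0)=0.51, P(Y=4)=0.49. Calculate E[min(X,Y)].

0.98

E[min(X,Y)] = Σ_x Σ_y min(x,y) · P(X=x)P(Y=y)
 = 0·0.2142 + 0·0.2058 + 0·0.1632 + 3·0.1568 + 0·0.1326 + 4·0.1274
 = 0 + 0 + 0 + 0.4704 + 0 + 0.5096
 = 0.98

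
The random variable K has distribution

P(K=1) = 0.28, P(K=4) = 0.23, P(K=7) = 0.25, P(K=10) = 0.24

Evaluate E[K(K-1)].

34.86

E[K(K-1)] = Σ k(k-1)·P(K=k)
 = 0·0.28 + 12·0.23 + 42·0.25 + 90·0.24
 = 0 + 2.76 + 10.5 + 21.6
 = 34.86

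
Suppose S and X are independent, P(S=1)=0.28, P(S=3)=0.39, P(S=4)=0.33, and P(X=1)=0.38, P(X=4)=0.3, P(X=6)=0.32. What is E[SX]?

E[SX] = Σ_s Σ_x sx · P(S=s)P(X=x)
 = 1·0.1064 + 4·0.084 + 6·0.0896 + 3·0.1482 + 12·0.117 + 18·0.1248 + 4·0.1254 + 16·0.099 + 24·0.1056
 = 0.1064 + 0.336 + 0.5376 + 0.4446 + 1.404 + 2.2464 + 0.5016 + 1.584 + 2.5344
 = 9.695

9.695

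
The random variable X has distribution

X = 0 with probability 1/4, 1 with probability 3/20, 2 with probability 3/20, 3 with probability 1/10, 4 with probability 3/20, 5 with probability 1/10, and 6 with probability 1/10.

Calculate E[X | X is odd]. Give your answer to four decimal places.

2.7143

P(X is odd) = 3/20 + 1/10 + 1/10 = 7/20.
E[X | X is odd] = [1·3/20 + 3·1/10 + 5·1/10] / (7/20)
 = 19/20 / (7/20)
 = 19/7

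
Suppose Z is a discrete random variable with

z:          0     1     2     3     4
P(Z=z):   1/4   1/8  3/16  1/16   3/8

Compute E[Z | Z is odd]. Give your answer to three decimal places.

P(Z is odd) = 1/8 + 1/16 = 3/16.
E[Z | Z is odd] = [1·1/8 + 3·1/16] / (3/16)
 = 5/16 / (3/16)
 = 5/3

1.667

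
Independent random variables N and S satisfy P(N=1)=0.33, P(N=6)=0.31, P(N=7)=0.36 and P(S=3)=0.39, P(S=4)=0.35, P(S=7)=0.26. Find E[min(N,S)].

3.1907

E[min(N,S)] = Σ_n Σ_s min(n,s) · P(N=n)P(S=s)
 = 1·0.1287 + 1·0.1155 + 1·0.0858 + 3·0.1209 + 4·0.1085 + 6·0.0806 + 3·0.1404 + 4·0.126 + 7·0.0936
 = 0.1287 + 0.1155 + 0.0858 + 0.3627 + 0.434 + 0.4836 + 0.4212 + 0.504 + 0.6552
 = 3.1907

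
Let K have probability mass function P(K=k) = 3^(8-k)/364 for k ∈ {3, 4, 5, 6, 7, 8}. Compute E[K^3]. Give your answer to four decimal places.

51.1126

E[K^3] = Σ k^3·P(K=k)
 = 27·243/364 + 64·81/364 + 125·27/364 + 216·9/364 + 343·3/364 + 512·1/364
 = 6561/364 + 1296/91 + 3375/364 + 486/91 + 147/52 + 128/91
 = 18605/364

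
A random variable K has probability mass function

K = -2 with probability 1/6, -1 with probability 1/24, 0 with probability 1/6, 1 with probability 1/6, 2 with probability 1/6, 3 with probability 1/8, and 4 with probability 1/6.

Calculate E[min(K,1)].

E[min(K,1)] = Σ min(k,1)·P(K=k)
 = (-2)·1/6 + (-1)·1/24 + 0·1/6 + 1·1/6 + 1·1/6 + 1·1/8 + 1·1/6
 = (-1/3) + (-1/24) + 0 + 1/6 + 1/6 + 1/8 + 1/6
 = 1/4

0.25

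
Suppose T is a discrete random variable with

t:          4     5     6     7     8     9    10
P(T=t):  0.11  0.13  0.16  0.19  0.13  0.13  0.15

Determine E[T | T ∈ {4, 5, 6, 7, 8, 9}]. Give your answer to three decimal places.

P(T ∈ {4, 5, 6, 7, 8, 9}) = 0.11 + 0.13 + 0.16 + 0.19 + 0.13 + 0.13 = 0.85.
E[T | T ∈ {4, 5, 6, 7, 8, 9}] = [4·0.11 + 5·0.13 + 6·0.16 + 7·0.19 + 8·0.13 + 9·0.13] / 0.85
 = 5.59 / 0.85
 = 559/85

6.576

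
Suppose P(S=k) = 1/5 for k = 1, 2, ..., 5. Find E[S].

3

E[S] = Σ s·P(S=s)
 = 1·1/5 + 2·1/5 + 3·1/5 + 4·1/5 + 5·1/5
 = 1/5 + 2/5 + 3/5 + 4/5 + 1
 = 3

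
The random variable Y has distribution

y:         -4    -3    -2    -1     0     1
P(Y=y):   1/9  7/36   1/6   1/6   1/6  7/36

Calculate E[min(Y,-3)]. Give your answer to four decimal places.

E[min(Y,-3)] = Σ min(y,-3)·P(Y=y)
 = (-4)·1/9 + (-3)·7/36 + (-3)·1/6 + (-3)·1/6 + (-3)·1/6 + (-3)·7/36
 = (-4/9) + (-7/12) + (-1/2) + (-1/2) + (-1/2) + (-7/12)
 = -28/9

-3.1111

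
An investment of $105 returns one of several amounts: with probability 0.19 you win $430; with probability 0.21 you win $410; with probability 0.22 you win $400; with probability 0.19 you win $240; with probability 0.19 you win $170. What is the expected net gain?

228.7

E[payout] = 430·0.19 + 410·0.21 + 400·0.22 + 240·0.19 + 170·0.19
 = 81.7 + 86.1 + 88 + 45.6 + 32.3
 = 333.7
Net = 333.7 - 105 = 228.7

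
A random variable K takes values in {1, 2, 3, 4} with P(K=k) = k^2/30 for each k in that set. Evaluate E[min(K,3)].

E[min(K,3)] = Σ min(k,3)·P(K=k)
 = 1·1/30 + 2·2/15 + 3·3/10 + 3·8/15
 = 1/30 + 4/15 + 9/10 + 8/5
 = 14/5

2.8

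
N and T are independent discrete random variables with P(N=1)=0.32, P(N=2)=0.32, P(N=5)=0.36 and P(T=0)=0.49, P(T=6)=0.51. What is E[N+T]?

E[N+T] = Σ_n Σ_t (n+t) · P(N=n)P(T=t)
 = 1·0.1568 + 7·0.1632 + 2·0.1568 + 8·0.1632 + 5·0.1764 + 11·0.1836
 = 0.1568 + 1.1424 + 0.3136 + 1.3056 + 0.882 + 2.0196
 = 5.82

5.82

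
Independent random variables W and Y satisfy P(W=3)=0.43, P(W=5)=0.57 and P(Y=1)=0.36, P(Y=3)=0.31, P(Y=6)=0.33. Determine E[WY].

13.5378

E[WY] = Σ_w Σ_y wy · P(W=w)P(Y=y)
 = 3·0.1548 + 9·0.1333 + 18·0.1419 + 5·0.2052 + 15·0.1767 + 30·0.1881
 = 0.4644 + 1.1997 + 2.5542 + 1.026 + 2.6505 + 5.643
 = 13.5378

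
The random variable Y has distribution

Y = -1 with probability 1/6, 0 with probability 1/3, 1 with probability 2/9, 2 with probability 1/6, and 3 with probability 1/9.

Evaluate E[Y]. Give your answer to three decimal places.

E[Y] = Σ y·P(Y=y)
 = (-1)·1/6 + 0·1/3 + 1·2/9 + 2·1/6 + 3·1/9
 = (-1/6) + 0 + 2/9 + 1/3 + 1/3
 = 13/18

0.722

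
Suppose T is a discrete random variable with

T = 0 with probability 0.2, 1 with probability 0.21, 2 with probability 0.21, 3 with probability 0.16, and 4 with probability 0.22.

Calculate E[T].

1.99

E[T] = Σ t·P(T=t)
 = 0·0.2 + 1·0.21 + 2·0.21 + 3·0.16 + 4·0.22
 = 0 + 0.21 + 0.42 + 0.48 + 0.88
 = 1.99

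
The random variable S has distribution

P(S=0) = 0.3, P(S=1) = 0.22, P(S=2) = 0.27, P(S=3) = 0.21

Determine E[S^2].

E[S^2] = Σ s^2·P(S=s)
 = 0·0.3 + 1·0.22 + 4·0.27 + 9·0.21
 = 0 + 0.22 + 1.08 + 1.89
 = 3.19

3.19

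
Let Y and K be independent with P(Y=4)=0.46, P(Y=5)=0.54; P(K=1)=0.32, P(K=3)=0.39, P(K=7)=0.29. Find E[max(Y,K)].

E[max(Y,K)] = Σ_y Σ_k max(y,k) · P(Y=y)P(K=k)
 = 4·0.1472 + 4·0.1794 + 7·0.1334 + 5·0.1728 + 5·0.2106 + 7·0.1566
 = 0.5888 + 0.7176 + 0.9338 + 0.864 + 1.053 + 1.0962
 = 5.2534

5.2534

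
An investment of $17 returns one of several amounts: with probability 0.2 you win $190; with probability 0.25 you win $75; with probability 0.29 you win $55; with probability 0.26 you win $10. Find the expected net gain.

E[payout] = 190·0.2 + 75·0.25 + 55·0.29 + 10·0.26
 = 38 + 18.75 + 15.95 + 2.6
 = 75.3
Net = 75.3 - 17 = 58.3

58.3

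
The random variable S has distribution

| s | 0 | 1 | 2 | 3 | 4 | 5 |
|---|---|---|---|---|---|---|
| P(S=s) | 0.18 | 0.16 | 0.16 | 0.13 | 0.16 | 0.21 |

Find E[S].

E[S] = Σ s·P(S=s)
 = 0·0.18 + 1·0.16 + 2·0.16 + 3·0.13 + 4·0.16 + 5·0.21
 = 0 + 0.16 + 0.32 + 0.39 + 0.64 + 1.05
 = 2.56

2.56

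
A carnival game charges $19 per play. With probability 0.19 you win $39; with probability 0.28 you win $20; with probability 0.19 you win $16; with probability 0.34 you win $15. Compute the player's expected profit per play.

2.15

E[payout] = 39·0.19 + 20·0.28 + 16·0.19 + 15·0.34
 = 7.41 + 5.6 + 3.04 + 5.1
 = 21.15
Net = 21.15 - 19 = 2.15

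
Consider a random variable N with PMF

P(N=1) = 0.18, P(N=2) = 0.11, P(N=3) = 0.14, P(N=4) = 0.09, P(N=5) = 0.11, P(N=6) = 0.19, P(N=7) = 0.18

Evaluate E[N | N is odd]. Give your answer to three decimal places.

3.951

P(N is odd) = 0.18 + 0.14 + 0.11 + 0.18 = 0.61.
E[N | N is odd] = [1·0.18 + 3·0.14 + 5·0.11 + 7·0.18] / 0.61
 = 2.41 / 0.61
 = 241/61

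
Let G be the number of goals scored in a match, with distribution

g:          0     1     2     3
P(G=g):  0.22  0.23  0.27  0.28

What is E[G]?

1.61

E[G] = Σ g·P(G=g)
 = 0·0.22 + 1·0.23 + 2·0.27 + 3·0.28
 = 0 + 0.23 + 0.54 + 0.84
 = 1.61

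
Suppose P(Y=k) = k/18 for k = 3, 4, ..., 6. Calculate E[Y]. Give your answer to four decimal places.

E[Y] = Σ y·P(Y=y)
 = 3·1/6 + 4·2/9 + 5·5/18 + 6·1/3
 = 1/2 + 8/9 + 25/18 + 2
 = 43/9

4.7778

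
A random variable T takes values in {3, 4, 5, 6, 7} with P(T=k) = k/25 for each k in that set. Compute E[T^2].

E[T^2] = Σ t^2·P(T=t)
 = 9·3/25 + 16·4/25 + 25·1/5 + 36·6/25 + 49·7/25
 = 27/25 + 64/25 + 5 + 216/25 + 343/25
 = 31

31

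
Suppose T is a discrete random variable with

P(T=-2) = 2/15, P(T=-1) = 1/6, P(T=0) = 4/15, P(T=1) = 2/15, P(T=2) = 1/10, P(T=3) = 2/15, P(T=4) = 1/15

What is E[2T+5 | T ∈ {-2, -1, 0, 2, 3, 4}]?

6

P(T ∈ {-2, -1, 0, 2, 3, 4}) = 2/15 + 1/6 + 4/15 + 1/10 + 2/15 + 1/15 = 13/15.
E[2T+5 | T ∈ {-2, -1, 0, 2, 3, 4}] = [1·2/15 + 3·1/6 + 5·4/15 + 9·1/10 + 11·2/15 + 13·1/15] / (13/15)
 = 26/5 / (13/15)
 = 6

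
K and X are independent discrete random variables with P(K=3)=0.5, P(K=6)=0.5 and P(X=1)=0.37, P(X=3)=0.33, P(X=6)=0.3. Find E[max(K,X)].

E[max(K,X)] = Σ_k Σ_x max(k,x) · P(K=k)P(X=x)
 = 3·0.185 + 3·0.165 + 6·0.15 + 6·0.185 + 6·0.165 + 6·0.15
 = 0.555 + 0.495 + 0.9 + 1.11 + 0.99 + 0.9
 = 4.95

4.95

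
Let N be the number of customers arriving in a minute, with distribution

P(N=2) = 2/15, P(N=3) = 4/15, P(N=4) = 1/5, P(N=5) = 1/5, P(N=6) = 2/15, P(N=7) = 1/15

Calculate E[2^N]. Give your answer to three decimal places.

E[2^N] = Σ 2^n·P(N=n)
 = 4·2/15 + 8·4/15 + 16·1/5 + 32·1/5 + 64·2/15 + 128·1/15
 = 8/15 + 32/15 + 16/5 + 32/5 + 128/15 + 128/15
 = 88/3

29.333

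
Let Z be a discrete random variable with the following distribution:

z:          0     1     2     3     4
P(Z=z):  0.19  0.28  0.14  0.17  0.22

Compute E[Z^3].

20.07

E[Z^3] = Σ z^3·P(Z=z)
 = 0·0.19 + 1·0.28 + 8·0.14 + 27·0.17 + 64·0.22
 = 0 + 0.28 + 1.12 + 4.59 + 14.08
 = 20.07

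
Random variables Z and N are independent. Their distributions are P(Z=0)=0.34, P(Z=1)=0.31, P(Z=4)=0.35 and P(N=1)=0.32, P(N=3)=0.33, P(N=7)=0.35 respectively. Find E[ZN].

E[ZN] = Σ_z Σ_n zn · P(Z=z)P(N=n)
 = 0·0.1088 + 0·0.1122 + 0·0.119 + 1·0.0992 + 3·0.1023 + 7·0.1085 + 4·0.112 + 12·0.1155 + 28·0.1225
 = 0 + 0 + 0 + 0.0992 + 0.3069 + 0.7595 + 0.448 + 1.386 + 3.43
 = 6.4296

6.4296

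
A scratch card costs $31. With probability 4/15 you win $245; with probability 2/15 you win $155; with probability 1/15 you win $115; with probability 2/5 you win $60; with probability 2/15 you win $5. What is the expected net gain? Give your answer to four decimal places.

E[payout] = 245·4/15 + 155·2/15 + 115·1/15 + 60·2/5 + 5·2/15
 = 196/3 + 62/3 + 23/3 + 24 + 2/3
 = 355/3
Net = 355/3 - 31 = 262/3

87.3333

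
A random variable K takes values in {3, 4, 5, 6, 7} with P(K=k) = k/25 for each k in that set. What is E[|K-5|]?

E[|K-5|] = Σ |k-5|·P(K=k)
 = 2·3/25 + 1·4/25 + 0·1/5 + 1·6/25 + 2·7/25
 = 6/25 + 4/25 + 0 + 6/25 + 14/25
 = 6/5

1.2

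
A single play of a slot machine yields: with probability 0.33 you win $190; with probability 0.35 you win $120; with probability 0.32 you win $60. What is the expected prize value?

E[payout] = 190·0.33 + 120·0.35 + 60·0.32
 = 62.7 + 42 + 19.2
 = 123.9

123.9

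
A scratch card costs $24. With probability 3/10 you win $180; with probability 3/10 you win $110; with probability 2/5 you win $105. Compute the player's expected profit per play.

105

E[payout] = 180·3/10 + 110·3/10 + 105·2/5
 = 54 + 33 + 42
 = 129
Net = 129 - 24 = 105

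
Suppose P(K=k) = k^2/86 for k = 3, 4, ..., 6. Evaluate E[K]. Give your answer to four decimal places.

5.0233

E[K] = Σ k·P(K=k)
 = 3·9/86 + 4·8/43 + 5·25/86 + 6·18/43
 = 27/86 + 32/43 + 125/86 + 108/43
 = 216/43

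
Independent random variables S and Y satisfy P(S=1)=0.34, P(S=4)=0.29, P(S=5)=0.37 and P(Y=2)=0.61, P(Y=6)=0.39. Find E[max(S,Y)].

4.5909

E[max(S,Y)] = Σ_s Σ_y max(s,y) · P(S=s)P(Y=y)
 = 2·0.2074 + 6·0.1326 + 4·0.1769 + 6·0.1131 + 5·0.2257 + 6·0.1443
 = 0.4148 + 0.7956 + 0.7076 + 0.6786 + 1.1285 + 0.8658
 = 4.5909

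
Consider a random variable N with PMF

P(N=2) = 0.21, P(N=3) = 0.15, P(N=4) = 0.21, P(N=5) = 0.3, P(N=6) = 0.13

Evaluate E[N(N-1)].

13.74

E[N(N-1)] = Σ n(n-1)·P(N=n)
 = 2·0.21 + 6·0.15 + 12·0.21 + 20·0.3 + 30·0.13
 = 0.42 + 0.9 + 2.52 + 6 + 3.9
 = 13.74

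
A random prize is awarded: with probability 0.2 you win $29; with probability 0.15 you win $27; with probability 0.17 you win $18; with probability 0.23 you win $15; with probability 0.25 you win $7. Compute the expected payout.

E[payout] = 29·0.2 + 27·0.15 + 18·0.17 + 15·0.23 + 7·0.25
 = 5.8 + 4.05 + 3.06 + 3.45 + 1.75
 = 18.11

18.11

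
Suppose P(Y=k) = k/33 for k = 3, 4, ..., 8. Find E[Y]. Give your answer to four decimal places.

E[Y] = Σ y·P(Y=y)
 = 3·1/11 + 4·4/33 + 5·5/33 + 6·2/11 + 7·7/33 + 8·8/33
 = 3/11 + 16/33 + 25/33 + 12/11 + 49/33 + 64/33
 = 199/33

6.0303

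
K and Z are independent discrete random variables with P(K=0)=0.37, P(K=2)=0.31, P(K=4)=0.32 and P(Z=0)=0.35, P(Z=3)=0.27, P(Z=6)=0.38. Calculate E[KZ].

E[KZ] = Σ_k Σ_z kz · P(K=k)P(Z=z)
 = 0·0.1295 + 0·0.0999 + 0·0.1406 + 0·0.1085 + 6·0.0837 + 12·0.1178 + 0·0.112 + 12·0.0864 + 24·0.1216
 = 0 + 0 + 0 + 0 + 0.5022 + 1.4136 + 0 + 1.0368 + 2.9184
 = 5.871

5.871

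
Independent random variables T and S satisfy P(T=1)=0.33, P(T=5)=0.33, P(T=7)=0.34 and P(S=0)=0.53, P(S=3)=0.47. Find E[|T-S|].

3.5704

E[|T-S|] = Σ_t Σ_s |t-s| · P(T=t)P(S=s)
 = 1·0.1749 + 2·0.1551 + 5·0.1749 + 2·0.1551 + 7·0.1802 + 4·0.1598
 = 0.1749 + 0.3102 + 0.8745 + 0.3102 + 1.2614 + 0.6392
 = 3.5704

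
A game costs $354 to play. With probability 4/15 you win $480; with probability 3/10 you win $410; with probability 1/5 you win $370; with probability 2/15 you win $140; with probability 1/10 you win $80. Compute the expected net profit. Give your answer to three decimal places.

-2.333

E[payout] = 480·4/15 + 410·3/10 + 370·1/5 + 140·2/15 + 80·1/10
 = 128 + 123 + 74 + 56/3 + 8
 = 1055/3
Net = 1055/3 - 354 = -7/3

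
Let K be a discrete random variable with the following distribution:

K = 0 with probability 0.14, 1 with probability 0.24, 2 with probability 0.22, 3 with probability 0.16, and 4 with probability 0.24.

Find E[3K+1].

7.36

E[3K+1] = Σ (3k+1)·P(K=k)
 = 1·0.14 + 4·0.24 + 7·0.22 + 10·0.16 + 13·0.24
 = 0.14 + 0.96 + 1.54 + 1.6 + 3.12
 = 7.36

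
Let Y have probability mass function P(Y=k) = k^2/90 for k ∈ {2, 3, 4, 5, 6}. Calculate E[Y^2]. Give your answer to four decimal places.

E[Y^2] = Σ y^2·P(Y=y)
 = 4·2/45 + 9·1/10 + 16·8/45 + 25·5/18 + 36·2/5
 = 8/45 + 9/10 + 128/45 + 125/18 + 72/5
 = 379/15

25.2667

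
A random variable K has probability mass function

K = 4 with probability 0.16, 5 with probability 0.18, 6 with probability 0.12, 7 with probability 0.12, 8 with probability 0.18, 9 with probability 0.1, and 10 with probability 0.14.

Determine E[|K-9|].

2.44

E[|K-9|] = Σ |k-9|·P(K=k)
 = 5·0.16 + 4·0.18 + 3·0.12 + 2·0.12 + 1·0.18 + 0·0.1 + 1·0.14
 = 0.8 + 0.72 + 0.36 + 0.24 + 0.18 + 0 + 0.14
 = 2.44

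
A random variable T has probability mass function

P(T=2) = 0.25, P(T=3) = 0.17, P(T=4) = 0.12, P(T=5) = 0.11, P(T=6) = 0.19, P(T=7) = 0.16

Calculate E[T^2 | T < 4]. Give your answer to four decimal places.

6.0238

P(T < 4) = 0.25 + 0.17 = 0.42.
E[T^2 | T < 4] = [4·0.25 + 9·0.17] / 0.42
 = 2.53 / 0.42
 = 253/42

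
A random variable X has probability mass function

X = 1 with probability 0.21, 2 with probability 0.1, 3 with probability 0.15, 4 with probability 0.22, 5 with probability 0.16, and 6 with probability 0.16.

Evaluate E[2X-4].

3

E[2X-4] = Σ (2x-4)·P(X=x)
 = (-2)·0.21 + 0·0.1 + 2·0.15 + 4·0.22 + 6·0.16 + 8·0.16
 = (-0.42) + 0 + 0.3 + 0.88 + 0.96 + 1.28
 = 3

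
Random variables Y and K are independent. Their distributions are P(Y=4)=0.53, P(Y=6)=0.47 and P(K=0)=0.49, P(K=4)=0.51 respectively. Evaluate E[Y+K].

E[Y+K] = Σ_y Σ_k (y+k) · P(Y=y)P(K=k)
 = 4·0.2597 + 8·0.2703 + 6·0.2303 + 10·0.2397
 = 1.0388 + 2.1624 + 1.3818 + 2.397
 = 6.98

6.98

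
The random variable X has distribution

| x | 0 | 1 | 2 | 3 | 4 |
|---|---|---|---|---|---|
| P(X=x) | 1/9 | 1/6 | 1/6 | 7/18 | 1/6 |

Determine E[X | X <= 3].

P(X <= 3) = 1/9 + 1/6 + 1/6 + 7/18 = 5/6.
E[X | X <= 3] = [0·1/9 + 1·1/6 + 2·1/6 + 3·7/18] / (5/6)
 = 5/3 / (5/6)
 = 2

2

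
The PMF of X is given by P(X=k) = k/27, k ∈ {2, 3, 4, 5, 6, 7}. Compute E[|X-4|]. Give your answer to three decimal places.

1.667

E[|X-4|] = Σ |x-4|·P(X=x)
 = 2·2/27 + 1·1/9 + 0·4/27 + 1·5/27 + 2·2/9 + 3·7/27
 = 4/27 + 1/9 + 0 + 5/27 + 4/9 + 7/9
 = 5/3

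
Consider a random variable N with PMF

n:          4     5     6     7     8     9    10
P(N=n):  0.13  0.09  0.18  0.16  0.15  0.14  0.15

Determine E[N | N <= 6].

5.125

P(N <= 6) = 0.13 + 0.09 + 0.18 = 0.4.
E[N | N <= 6] = [4·0.13 + 5·0.09 + 6·0.18] / 0.4
 = 2.05 / 0.4
 = 41/8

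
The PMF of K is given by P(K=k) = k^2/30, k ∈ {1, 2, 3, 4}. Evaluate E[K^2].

E[K^2] = Σ k^2·P(K=k)
 = 1·1/30 + 4·2/15 + 9·3/10 + 16·8/15
 = 1/30 + 8/15 + 27/10 + 128/15
 = 59/5

11.8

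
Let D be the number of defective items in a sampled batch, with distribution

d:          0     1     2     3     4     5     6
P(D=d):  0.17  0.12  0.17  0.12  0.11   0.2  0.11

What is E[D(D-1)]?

E[D(D-1)] = Σ d(d-1)·P(D=d)
 = 0·0.17 + 0·0.12 + 2·0.17 + 6·0.12 + 12·0.11 + 20·0.2 + 30·0.11
 = 0 + 0 + 0.34 + 0.72 + 1.32 + 4 + 3.3
 = 9.68

9.68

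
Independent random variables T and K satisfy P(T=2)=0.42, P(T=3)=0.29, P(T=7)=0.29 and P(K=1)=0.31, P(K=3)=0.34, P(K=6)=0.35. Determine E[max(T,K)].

E[max(T,K)] = Σ_t Σ_k max(t,k) · P(T=t)P(K=k)
 = 2·0.1302 + 3·0.1428 + 6·0.147 + 3·0.0899 + 3·0.0986 + 6·0.1015 + 7·0.0899 + 7·0.0986 + 7·0.1015
 = 0.2604 + 0.4284 + 0.882 + 0.2697 + 0.2958 + 0.609 + 0.6293 + 0.6902 + 0.7105
 = 4.7753

4.7753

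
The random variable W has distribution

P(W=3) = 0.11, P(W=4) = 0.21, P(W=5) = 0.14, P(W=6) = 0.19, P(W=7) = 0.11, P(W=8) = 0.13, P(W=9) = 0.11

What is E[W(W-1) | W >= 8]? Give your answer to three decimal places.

63.333

P(W >= 8) = 0.13 + 0.11 = 0.24.
E[W(W-1) | W >= 8] = [56·0.13 + 72·0.11] / 0.24
 = 15.2 / 0.24
 = 190/3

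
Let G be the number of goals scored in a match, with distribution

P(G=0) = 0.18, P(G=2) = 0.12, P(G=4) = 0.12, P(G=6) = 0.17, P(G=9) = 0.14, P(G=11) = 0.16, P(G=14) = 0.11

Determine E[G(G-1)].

E[G(G-1)] = Σ g(g-1)·P(G=g)
 = 0·0.18 + 2·0.12 + 12·0.12 + 30·0.17 + 72·0.14 + 110·0.16 + 182·0.11
 = 0 + 0.24 + 1.44 + 5.1 + 10.08 + 17.6 + 20.02
 = 54.48

54.48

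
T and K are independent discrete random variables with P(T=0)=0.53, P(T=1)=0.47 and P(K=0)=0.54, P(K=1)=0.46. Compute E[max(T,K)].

0.7138

E[max(T,K)] = Σ_t Σ_k max(t,k) · P(T=t)P(K=k)
 = 0·0.2862 + 1·0.2438 + 1·0.2538 + 1·0.2162
 = 0 + 0.2438 + 0.2538 + 0.2162
 = 0.7138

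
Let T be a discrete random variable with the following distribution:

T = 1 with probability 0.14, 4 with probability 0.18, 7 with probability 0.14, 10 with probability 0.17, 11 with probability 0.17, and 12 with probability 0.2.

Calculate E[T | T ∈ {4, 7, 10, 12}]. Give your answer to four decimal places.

8.4058

P(T ∈ {4, 7, 10, 12}) = 0.18 + 0.14 + 0.17 + 0.2 = 0.69.
E[T | T ∈ {4, 7, 10, 12}] = [4·0.18 + 7·0.14 + 10·0.17 + 12·0.2] / 0.69
 = 5.8 / 0.69
 = 580/69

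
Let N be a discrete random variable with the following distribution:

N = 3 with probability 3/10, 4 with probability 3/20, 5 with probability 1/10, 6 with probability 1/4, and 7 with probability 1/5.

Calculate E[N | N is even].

P(N is even) = 3/20 + 1/4 = 2/5.
E[N | N is even] = [4·3/20 + 6·1/4] / (2/5)
 = 21/10 / (2/5)
 = 21/4

5.25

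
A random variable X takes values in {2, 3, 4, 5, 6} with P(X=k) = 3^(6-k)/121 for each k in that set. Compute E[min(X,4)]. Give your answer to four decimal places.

2.4380

E[min(X,4)] = Σ min(x,4)·P(X=x)
 = 2·81/121 + 3·27/121 + 4·9/121 + 4·3/121 + 4·1/121
 = 162/121 + 81/121 + 36/121 + 12/121 + 4/121
 = 295/121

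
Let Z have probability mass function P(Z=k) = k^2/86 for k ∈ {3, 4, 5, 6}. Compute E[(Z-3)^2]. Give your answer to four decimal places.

5.1163

E[(Z-3)^2] = Σ (z-3)^2·P(Z=z)
 = 0·9/86 + 1·8/43 + 4·25/86 + 9·18/43
 = 0 + 8/43 + 50/43 + 162/43
 = 220/43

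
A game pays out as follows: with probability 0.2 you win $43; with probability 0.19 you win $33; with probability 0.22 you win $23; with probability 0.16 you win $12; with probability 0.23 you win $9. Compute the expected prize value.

23.92

E[payout] = 43·0.2 + 33·0.19 + 23·0.22 + 12·0.16 + 9·0.23
 = 8.6 + 6.27 + 5.06 + 1.92 + 2.07
 = 23.92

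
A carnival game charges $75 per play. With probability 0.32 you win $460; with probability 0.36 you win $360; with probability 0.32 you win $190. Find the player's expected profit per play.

E[payout] = 460·0.32 + 360·0.36 + 190·0.32
 = 147.2 + 129.6 + 60.8
 = 337.6
Net = 337.6 - 75 = 262.6

262.6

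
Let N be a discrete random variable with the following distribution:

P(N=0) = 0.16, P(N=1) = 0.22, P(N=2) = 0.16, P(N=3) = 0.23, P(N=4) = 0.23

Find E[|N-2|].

1.23

E[|N-2|] = Σ |n-2|·P(N=n)
 = 2·0.16 + 1·0.22 + 0·0.16 + 1·0.23 + 2·0.23
 = 0.32 + 0.22 + 0 + 0.23 + 0.46
 = 1.23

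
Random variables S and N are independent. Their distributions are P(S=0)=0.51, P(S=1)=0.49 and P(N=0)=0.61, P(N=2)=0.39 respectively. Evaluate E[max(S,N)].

1.0789

E[max(S,N)] = Σ_s Σ_n max(s,n) · P(S=s)P(N=n)
 = 0·0.3111 + 2·0.1989 + 1·0.2989 + 2·0.1911
 = 0 + 0.3978 + 0.2989 + 0.3822
 = 1.0789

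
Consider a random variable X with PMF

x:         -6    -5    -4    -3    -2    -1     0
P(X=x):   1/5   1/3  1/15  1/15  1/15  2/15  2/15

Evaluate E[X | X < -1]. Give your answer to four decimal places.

-4.7273

P(X < -1) = 1/5 + 1/3 + 1/15 + 1/15 + 1/15 = 11/15.
E[X | X < -1] = [(-6)·1/5 + (-5)·1/3 + (-4)·1/15 + (-3)·1/15 + (-2)·1/15] / (11/15)
 = -52/15 / (11/15)
 = -52/11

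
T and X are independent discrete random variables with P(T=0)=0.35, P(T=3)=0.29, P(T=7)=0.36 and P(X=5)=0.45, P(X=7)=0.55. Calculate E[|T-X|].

3.358

E[|T-X|] = Σ_t Σ_x |t-x| · P(T=t)P(X=x)
 = 5·0.1575 + 7·0.1925 + 2·0.1305 + 4·0.1595 + 2·0.162 + 0·0.198
 = 0.7875 + 1.3475 + 0.261 + 0.638 + 0.324 + 0
 = 3.358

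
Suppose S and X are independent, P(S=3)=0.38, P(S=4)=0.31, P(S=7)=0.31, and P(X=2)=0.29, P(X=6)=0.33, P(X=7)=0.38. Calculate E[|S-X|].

E[|S-X|] = Σ_s Σ_x |s-x| · P(S=s)P(X=x)
 = 1·0.1102 + 3·0.1254 + 4·0.1444 + 2·0.0899 + 2·0.1023 + 3·0.1178 + 5·0.0899 + 1·0.1023 + 0·0.1178
 = 0.1102 + 0.3762 + 0.5776 + 0.1798 + 0.2046 + 0.3534 + 0.4495 + 0.1023 + 0
 = 2.3536

2.3536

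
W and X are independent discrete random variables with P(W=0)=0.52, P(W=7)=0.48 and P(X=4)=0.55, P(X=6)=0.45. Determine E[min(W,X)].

2.352

E[min(W,X)] = Σ_w Σ_x min(w,x) · P(W=w)P(X=x)
 = 0·0.286 + 0·0.234 + 4·0.264 + 6·0.216
 = 0 + 0 + 1.056 + 1.296
 = 2.352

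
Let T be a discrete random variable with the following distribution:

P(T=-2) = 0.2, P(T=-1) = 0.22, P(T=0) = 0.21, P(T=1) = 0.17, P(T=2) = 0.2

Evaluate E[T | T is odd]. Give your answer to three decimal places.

-0.128

P(T is odd) = 0.22 + 0.17 = 0.39.
E[T | T is odd] = [(-1)·0.22 + 1·0.17] / 0.39
 = -0.05 / 0.39
 = -5/39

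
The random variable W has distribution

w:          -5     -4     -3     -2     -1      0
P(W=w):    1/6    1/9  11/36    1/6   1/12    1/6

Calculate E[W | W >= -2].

P(W >= -2) = 1/6 + 1/12 + 1/6 = 5/12.
E[W | W >= -2] = [(-2)·1/6 + (-1)·1/12 + 0·1/6] / (5/12)
 = -5/12 / (5/12)
 = -1

-1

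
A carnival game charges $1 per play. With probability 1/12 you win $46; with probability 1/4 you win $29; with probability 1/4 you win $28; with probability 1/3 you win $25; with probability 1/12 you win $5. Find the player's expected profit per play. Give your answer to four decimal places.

E[payout] = 46·1/12 + 29·1/4 + 28·1/4 + 25·1/3 + 5·1/12
 = 23/6 + 29/4 + 7 + 25/3 + 5/12
 = 161/6
Net = 161/6 - 1 = 155/6

25.8333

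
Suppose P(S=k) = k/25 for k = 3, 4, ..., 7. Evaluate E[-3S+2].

-14.2

E[-3S+2] = Σ (-3s+2)·P(S=s)
 = (-7)·3/25 + (-10)·4/25 + (-13)·1/5 + (-16)·6/25 + (-19)·7/25
 = (-21/25) + (-8/5) + (-13/5) + (-96/25) + (-133/25)
 = -71/5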